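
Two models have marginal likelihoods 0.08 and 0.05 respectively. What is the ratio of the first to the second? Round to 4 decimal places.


Evidence ratio = 0.08 / 0.05
= 1.6

1.6


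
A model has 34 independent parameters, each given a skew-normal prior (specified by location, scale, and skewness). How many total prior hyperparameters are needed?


Each skew-normal prior needs 3 hyperparameters (location, scale, and skewness).
Total = 3 * 34 = 102

102


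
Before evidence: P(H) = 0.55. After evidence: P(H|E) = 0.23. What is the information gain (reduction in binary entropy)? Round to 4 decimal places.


Prior entropy = 0.9928
Posterior entropy = 0.778
Information gain = 0.9928 - 0.778 = 0.2148

0.2148


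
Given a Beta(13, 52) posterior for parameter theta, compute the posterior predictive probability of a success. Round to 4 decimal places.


For a Beta-Bernoulli model, the predictive probability is the mean:
P(success) = 13/(13+52) = 13/65 = 0.2

0.2


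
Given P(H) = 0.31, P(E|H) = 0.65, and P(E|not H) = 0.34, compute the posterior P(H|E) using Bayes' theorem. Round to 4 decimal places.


By Bayes' theorem: P(H|E) = P(E|H)*P(H) / P(E)
P(E) = P(E|H)*P(H) + P(E|not H)*P(not H)
P(E) = 0.65*0.31 + 0.34*0.69 = 0.4361
P(H|E) = 0.65*0.31 / 0.4361 = 0.462

0.462


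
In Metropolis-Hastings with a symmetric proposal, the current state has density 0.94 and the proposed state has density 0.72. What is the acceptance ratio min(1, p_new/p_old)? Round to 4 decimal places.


Ratio = p_new / p_old = 0.72 / 0.94 = 0.766
Acceptance = min(1, 0.766) = 0.766

0.766


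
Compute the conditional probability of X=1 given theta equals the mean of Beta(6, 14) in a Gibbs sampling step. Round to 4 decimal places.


Mean of Beta(6, 14) = 0.3
P(X=1 | theta=0.3) = 0.3

0.3


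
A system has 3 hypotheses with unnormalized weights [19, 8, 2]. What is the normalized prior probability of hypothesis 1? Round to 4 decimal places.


The normalized prior is the weight divided by the total.
Total weight = 29
P(H1) = 19 / 29 = 0.6552

0.6552


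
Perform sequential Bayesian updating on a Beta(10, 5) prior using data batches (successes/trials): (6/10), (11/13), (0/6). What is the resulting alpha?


Accumulate successes: 17
Posterior alpha = prior alpha + sum of successes
= 10 + 17 = 27

27


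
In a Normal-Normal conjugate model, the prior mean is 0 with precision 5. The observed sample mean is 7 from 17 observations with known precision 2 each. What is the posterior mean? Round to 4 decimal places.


Posterior precision = tau0 + n*tau = 5 + 17*2 = 39
Posterior mean = (tau0*mu0 + n*tau*xbar) / posterior_precision
= (5*0 + 17*2*7) / 39
= 238 / 39 = 6.1026

6.1026


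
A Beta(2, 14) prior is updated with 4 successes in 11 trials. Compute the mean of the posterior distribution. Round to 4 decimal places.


After update: Beta(6, 21)
Mean = 6 / (6 + 21) = 6 / 27
= 0.2222

0.2222


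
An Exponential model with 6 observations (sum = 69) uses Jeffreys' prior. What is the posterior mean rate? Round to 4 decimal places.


Posterior Gamma(6, 69)
E[lambda] = 6/69 = 0.087

0.087


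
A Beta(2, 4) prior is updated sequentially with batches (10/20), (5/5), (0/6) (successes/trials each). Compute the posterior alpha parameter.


Sequential conjugate updating is equivalent to a single batch update.
Total successes across all batches = 15
alpha_posterior = alpha_prior + total_successes = 2 + 15
= 17

17


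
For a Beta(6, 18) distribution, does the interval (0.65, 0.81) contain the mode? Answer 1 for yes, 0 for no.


Mode of Beta(a,b) = (a-1)/(a+b-2)
= (6-1)/(6+18-2) = 0.2273
Check: 0.65 <= 0.2273 <= 0.81?
Result: 0

0


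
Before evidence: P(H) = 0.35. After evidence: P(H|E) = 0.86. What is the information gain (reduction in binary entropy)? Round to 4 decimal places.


Prior entropy = 0.9341
Posterior entropy = 0.5842
Information gain = 0.9341 - 0.5842 = 0.3498

0.3498


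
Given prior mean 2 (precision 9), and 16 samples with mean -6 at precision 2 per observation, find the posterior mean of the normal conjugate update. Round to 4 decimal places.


The posterior mean is a precision-weighted average of prior and data.
Post. prec. = 9 + 32 = 41
Post. mean = (18 + -192)/41 = -174/41 = -4.2439

-4.2439


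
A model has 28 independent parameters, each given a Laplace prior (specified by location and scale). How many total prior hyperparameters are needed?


Each Laplace prior needs 2 hyperparameters (location and scale).
Total = 2 * 28 = 56

56


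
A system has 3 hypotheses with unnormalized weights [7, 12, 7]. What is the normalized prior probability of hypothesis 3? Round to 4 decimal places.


The normalized prior is the weight divided by the total.
Total weight = 26
P(H3) = 7 / 26 = 0.2692

0.2692


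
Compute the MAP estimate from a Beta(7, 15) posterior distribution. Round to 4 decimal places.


MAP = mode of Beta distribution
= (alpha - 1)/(alpha + beta - 2)
= (7-1)/(7+15-2)
= 6/20 = 0.3

0.3


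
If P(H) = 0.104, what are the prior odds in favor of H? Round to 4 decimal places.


Prior odds = P(H) / (1 - P(H))
= 0.104 / 0.896
= 0.1161

0.1161


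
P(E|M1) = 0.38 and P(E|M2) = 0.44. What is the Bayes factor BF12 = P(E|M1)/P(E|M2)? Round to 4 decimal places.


Bayes factor BF12 = P(E|M1) / P(E|M2)
= 0.38 / 0.44
= 0.8636

0.8636


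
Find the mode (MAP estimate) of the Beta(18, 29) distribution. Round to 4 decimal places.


For Beta(a,b) with a,b > 1:
Mode = (a-1)/(a+b-2) = (18-1)/(47-2)
= 17/45 = 0.3778

0.3778


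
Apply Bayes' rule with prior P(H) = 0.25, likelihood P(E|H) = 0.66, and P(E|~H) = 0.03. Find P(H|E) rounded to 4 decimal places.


Step 1: Compute marginal P(E) = P(E|H)P(H) + P(E|~H)P(~H)
= 0.66*0.25 + 0.03*0.75 = 0.1875
Step 2: P(H|E) = P(E|H)P(H)/P(E) = 0.165/0.1875
= 0.88

0.88


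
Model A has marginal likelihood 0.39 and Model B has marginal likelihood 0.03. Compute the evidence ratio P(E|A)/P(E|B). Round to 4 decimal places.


Evidence ratio = P(E|A) / P(E|B)
= 0.39 / 0.03
= 13.0

13.0


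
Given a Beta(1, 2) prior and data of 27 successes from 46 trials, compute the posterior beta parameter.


Number of failures = 46 - 27 = 19
Posterior beta = 2 + 19 = 21

21


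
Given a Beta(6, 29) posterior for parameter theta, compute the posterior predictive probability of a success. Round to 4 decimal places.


For a Beta-Bernoulli model, the predictive probability is the mean:
P(success) = 6/(6+29) = 6/35 = 0.1714

0.1714


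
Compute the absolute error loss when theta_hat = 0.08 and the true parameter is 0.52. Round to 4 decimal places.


L = |theta_hat - theta_true|
= |0.08 - 0.52| = 0.44

0.44


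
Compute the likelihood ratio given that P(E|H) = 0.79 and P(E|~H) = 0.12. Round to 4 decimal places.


LR = P(E|H) / P(E|~H)
= 0.79 / 0.12 = 6.5833

6.5833


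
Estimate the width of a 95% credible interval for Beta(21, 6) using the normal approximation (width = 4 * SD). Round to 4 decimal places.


For Beta(a,b): Var = ab/((a+b)^2(a+b+1))
Var = 0.0062, SD = 0.0786
Approximate 95% CI width = 4 * 0.0786 = 0.3143

0.3143


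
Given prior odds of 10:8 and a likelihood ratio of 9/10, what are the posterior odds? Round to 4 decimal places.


Posterior odds = prior odds * LR
Prior odds = 10/8 = 1.25
LR = 9/10 = 0.9
Posterior odds = 1.25 * 0.9 = 1.125

1.125


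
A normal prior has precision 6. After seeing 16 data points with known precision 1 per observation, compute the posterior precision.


In the conjugate normal model, precisions add:
tau_posterior = tau_prior + n * tau_data
= 6 + 16*1 = 22

22


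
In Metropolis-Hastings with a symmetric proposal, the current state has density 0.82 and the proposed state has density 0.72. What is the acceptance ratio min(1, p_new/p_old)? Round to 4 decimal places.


Ratio = p_new / p_old = 0.72 / 0.82 = 0.878
Acceptance = min(1, 0.878) = 0.878

0.878


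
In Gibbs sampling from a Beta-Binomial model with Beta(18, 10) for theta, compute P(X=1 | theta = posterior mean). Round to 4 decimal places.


Posterior mean = alpha/(alpha+beta) = 18/28 = 0.6429
P(X=1|theta=mean) = theta = 0.6429

0.6429


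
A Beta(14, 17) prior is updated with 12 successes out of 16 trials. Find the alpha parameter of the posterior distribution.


In the Beta-Binomial conjugate update:
alpha_post = alpha_prior + successes
= 14 + 12
= 26

26


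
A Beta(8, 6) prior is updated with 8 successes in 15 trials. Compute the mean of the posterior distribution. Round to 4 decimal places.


After update: Beta(16, 13)
Mean = 16 / (16 + 13) = 16 / 29
= 0.5517

0.5517


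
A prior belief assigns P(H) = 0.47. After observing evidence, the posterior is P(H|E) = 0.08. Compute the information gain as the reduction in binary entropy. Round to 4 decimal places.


H(prior) = -0.47*log2(0.47) - 0.53*log2(0.53)
= 0.9974
H(post) = -0.08*log2(0.08) - 0.92*log2(0.92)
= 0.4022
IG = 0.9974 - 0.4022 = 0.5952

0.5952


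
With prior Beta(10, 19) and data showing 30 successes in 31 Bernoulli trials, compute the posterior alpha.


Conjugate update: alpha_posterior = alpha_prior + k
= 10 + 30 = 40

40


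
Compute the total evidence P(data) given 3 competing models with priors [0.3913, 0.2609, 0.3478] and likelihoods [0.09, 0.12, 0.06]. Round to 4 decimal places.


Marginal likelihood = sum P(model_i) * P(data|model_i)
Model 1: 0.3913 * 0.09 = 0.0352
Model 2: 0.2609 * 0.12 = 0.0313
Model 3: 0.3478 * 0.06 = 0.0209
Total = 0.0874

0.0874


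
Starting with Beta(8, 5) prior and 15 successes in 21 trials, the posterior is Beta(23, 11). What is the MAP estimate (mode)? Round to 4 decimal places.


The mode of Beta(a, b) when a > 1 and b > 1 is (a-1)/(a+b-2)
= (23 - 1) / (23 + 11 - 2)
= 22 / 32
= 0.6875

0.6875


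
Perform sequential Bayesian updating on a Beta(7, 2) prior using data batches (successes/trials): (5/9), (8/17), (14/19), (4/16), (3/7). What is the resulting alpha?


Accumulate successes: 34
Posterior alpha = prior alpha + sum of successes
= 7 + 34 = 41

41


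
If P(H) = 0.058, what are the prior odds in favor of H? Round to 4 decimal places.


Prior odds = P(H) / (1 - P(H))
= 0.058 / 0.942
= 0.0616

0.0616


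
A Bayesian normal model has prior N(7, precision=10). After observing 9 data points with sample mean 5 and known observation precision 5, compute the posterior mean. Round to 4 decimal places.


Posterior mean = (prior_precision * prior_mean + n * data_precision * data_mean) / (prior_precision + n * data_precision)
Numerator = 10*7 + 9*5*5 = 295
Denominator = 10 + 9*5 = 55
Posterior mean = 5.3636

5.3636


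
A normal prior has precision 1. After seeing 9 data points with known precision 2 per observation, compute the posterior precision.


In the conjugate normal model, precisions add:
tau_posterior = tau_prior + n * tau_data
= 1 + 9*2 = 19

19


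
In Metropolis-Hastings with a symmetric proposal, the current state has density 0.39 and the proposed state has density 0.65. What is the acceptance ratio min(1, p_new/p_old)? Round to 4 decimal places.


Ratio = p_new / p_old = 0.65 / 0.39 = 1.6667
Acceptance = min(1, 1.6667) = 1.0

1.0


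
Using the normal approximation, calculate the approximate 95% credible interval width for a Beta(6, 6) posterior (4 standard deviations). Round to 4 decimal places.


Var(Beta) = 6*6/(12^2 * 13) = 0.0192
SD = 0.1387
Width ~ 4*SD = 0.5547

0.5547


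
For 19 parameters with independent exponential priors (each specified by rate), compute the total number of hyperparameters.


A exponential prior has 1 hyperparameter per parameter.
Total = 19 * 1 = 19

19


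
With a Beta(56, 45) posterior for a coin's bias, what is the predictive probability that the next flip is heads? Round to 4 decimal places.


The predictive probability equals the posterior mean.
P(next = heads) = alpha / (alpha + beta)
= 56 / 101 = 0.5545

0.5545


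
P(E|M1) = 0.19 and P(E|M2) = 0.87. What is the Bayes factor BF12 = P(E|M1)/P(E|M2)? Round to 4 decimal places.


Bayes factor BF12 = P(E|M1) / P(E|M2)
= 0.19 / 0.87
= 0.2184

0.2184


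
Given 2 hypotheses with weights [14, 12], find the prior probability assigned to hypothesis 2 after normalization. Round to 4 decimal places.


To normalize, divide each weight by the sum of all weights.
Sum = 26
Prior(H2) = 12/26 = 0.4615

0.4615


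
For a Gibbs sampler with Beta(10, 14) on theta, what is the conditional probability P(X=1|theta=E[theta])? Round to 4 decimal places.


E[theta] = 10/(10+14) = 0.4167
P(X=1|theta) = theta = 0.4167

0.4167


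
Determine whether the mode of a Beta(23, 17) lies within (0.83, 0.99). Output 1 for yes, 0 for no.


First find the mode: (a-1)/(a+b-2) = 0.5789
Is 0.5789 in (0.83, 0.99)? 0

0


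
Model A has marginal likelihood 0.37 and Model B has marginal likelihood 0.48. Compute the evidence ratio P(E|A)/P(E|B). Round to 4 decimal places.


Evidence ratio = P(E|A) / P(E|B)
= 0.37 / 0.48
= 0.7708

0.7708


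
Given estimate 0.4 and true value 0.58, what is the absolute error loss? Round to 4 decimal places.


Absolute error = |estimate - true|
= |-0.18| = 0.18

0.18


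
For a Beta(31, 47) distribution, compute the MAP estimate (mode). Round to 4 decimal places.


MAP = mode = (a-1)/(a+b-2)
= (31-1)/(31+47-2)
= 30/76 = 0.3947

0.3947


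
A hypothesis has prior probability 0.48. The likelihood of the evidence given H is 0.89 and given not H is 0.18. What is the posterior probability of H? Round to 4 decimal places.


Using Bayes' theorem:
P(E) = 0.48 * 0.89 + 0.52 * 0.18
P(E) = 0.5208
P(H|E) = (0.48 * 0.89) / 0.5208 = 0.8203

0.8203


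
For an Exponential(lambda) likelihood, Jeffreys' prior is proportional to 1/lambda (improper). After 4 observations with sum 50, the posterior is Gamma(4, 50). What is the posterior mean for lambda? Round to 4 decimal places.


Posterior = Gamma(n, sum_x) = Gamma(4, 50)
Posterior mean = shape/rate = 4/50
= 0.08

0.08


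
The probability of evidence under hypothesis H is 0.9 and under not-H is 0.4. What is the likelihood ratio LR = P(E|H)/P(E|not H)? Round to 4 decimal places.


LR = 0.9 / 0.4
= 2.25

2.25


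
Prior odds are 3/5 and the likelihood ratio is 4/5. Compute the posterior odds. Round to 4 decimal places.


Posterior odds = prior odds * likelihood ratio
= (3/5) * (4/5)
= 12 / 25
= 0.48

0.48


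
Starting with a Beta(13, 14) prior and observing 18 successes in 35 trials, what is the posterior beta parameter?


Posterior beta = prior beta + failures
Failures = 35 - 18 = 17
beta_post = 14 + 17 = 31

31


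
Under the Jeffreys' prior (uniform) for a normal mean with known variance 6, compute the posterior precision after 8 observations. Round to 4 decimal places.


Prior precision = 0 (flat prior).
Post. prec. = 0 + n/var = 8/6 = 1.3333

1.3333


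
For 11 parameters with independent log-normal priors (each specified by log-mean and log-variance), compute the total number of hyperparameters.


A log-normal prior has 2 hyperparameters per parameter.
Total = 11 * 2 = 22

22


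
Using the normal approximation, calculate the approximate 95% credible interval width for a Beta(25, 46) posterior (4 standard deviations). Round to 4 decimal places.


Var(Beta) = 25*46/(71^2 * 72) = 0.0032
SD = 0.0563
Width ~ 4*SD = 0.2252

0.2252


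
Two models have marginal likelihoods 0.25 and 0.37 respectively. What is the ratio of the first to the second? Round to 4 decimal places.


Evidence ratio = 0.25 / 0.37
= 0.6757

0.6757


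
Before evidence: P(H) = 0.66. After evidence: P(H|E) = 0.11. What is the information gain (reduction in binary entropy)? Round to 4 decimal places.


Prior entropy = 0.9248
Posterior entropy = 0.4999
Information gain = 0.9248 - 0.4999 = 0.4249

0.4249


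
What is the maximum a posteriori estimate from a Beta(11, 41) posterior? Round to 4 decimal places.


The MAP estimate equals the mode of the distribution.
Mode of Beta(a,b) = (a-1)/(a+b-2)
= 10/50
= 0.2

0.2


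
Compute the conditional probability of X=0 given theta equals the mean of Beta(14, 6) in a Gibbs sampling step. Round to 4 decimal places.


Mean of Beta(14, 6) = 0.7
P(X=0 | theta=0.7) = 0.3

0.3


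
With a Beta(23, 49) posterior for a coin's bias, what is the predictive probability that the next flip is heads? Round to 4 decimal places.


The predictive probability equals the posterior mean.
P(next = heads) = alpha / (alpha + beta)
= 23 / 72 = 0.3194

0.3194


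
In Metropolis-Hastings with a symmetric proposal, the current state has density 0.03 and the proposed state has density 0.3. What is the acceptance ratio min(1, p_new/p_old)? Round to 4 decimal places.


Ratio = p_new / p_old = 0.3 / 0.03 = 10.0
Acceptance = min(1, 10.0) = 1.0

1.0


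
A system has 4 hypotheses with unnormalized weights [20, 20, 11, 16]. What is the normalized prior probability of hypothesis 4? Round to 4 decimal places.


The normalized prior is the weight divided by the total.
Total weight = 67
P(H4) = 16 / 67 = 0.2388

0.2388


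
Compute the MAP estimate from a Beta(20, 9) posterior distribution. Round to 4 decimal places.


MAP = mode of Beta distribution
= (alpha - 1)/(alpha + beta - 2)
= (20-1)/(20+9-2)
= 19/27 = 0.7037

0.7037


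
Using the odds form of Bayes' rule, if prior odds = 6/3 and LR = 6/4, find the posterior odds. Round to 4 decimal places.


Bayes' rule in odds form: posterior odds = prior odds * LR
= (6 * 6) / (3 * 4)
= 36/12 = 3.0

3.0


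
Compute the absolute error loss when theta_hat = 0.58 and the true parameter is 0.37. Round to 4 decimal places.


L = |theta_hat - theta_true|
= |0.58 - 0.37| = 0.21

0.21


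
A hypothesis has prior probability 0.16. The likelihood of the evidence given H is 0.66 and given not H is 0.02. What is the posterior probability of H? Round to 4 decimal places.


Using Bayes' theorem:
P(E) = 0.16 * 0.66 + 0.84 * 0.02
P(E) = 0.1224
P(H|E) = (0.16 * 0.66) / 0.1224 = 0.8627

0.8627


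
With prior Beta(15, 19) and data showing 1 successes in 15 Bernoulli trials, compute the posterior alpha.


Conjugate update: alpha_posterior = alpha_prior + k
= 15 + 1 = 16

16


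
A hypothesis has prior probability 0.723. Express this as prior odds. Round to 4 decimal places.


Odds = P(H) / P(not H) = 0.723 / 0.277
= 2.6101

2.6101


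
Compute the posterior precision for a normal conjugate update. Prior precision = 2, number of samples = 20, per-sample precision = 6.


tau_post = tau_0 + n * tau
= 2 + 20 * 6 = 122

122


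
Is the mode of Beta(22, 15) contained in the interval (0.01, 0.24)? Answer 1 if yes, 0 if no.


Mode = (a-1)/(a+b-2) = 21/35 = 0.6
Interval: (0.01, 0.24)
Contains mode? 0

0


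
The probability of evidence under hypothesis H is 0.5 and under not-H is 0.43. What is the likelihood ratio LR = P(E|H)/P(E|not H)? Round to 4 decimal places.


LR = 0.5 / 0.43
= 1.1628

1.1628


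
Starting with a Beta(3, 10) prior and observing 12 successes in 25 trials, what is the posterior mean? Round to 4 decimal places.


Posterior parameters: alpha = 3 + 12 = 15
beta = 10 + 13 = 23
Posterior mean = alpha / (alpha + beta) = 15 / 38
= 0.3947

0.3947


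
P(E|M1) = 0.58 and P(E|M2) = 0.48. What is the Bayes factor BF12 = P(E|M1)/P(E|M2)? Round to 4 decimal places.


Bayes factor BF12 = P(E|M1) / P(E|M2)
= 0.58 / 0.48
= 1.2083

1.2083


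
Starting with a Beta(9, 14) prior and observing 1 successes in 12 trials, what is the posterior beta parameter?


Posterior beta = prior beta + failures
Failures = 12 - 1 = 11
beta_post = 14 + 11 = 25

25


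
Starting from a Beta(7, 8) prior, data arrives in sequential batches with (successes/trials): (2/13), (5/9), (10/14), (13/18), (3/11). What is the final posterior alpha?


In sequential Bayesian updating, we sum all successes.
Total successes = 33
Final alpha = 7 + 33 = 40

40


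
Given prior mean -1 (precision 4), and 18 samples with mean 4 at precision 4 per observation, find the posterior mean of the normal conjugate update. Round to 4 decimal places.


The posterior mean is a precision-weighted average of prior and data.
Post. prec. = 4 + 72 = 76
Post. mean = (-4 + 288)/76 = 284/76 = 3.7368

3.7368


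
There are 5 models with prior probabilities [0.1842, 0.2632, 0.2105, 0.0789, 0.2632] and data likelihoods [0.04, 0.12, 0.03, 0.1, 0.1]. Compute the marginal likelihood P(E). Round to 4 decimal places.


P(E) = sum over models of P(M_i) * P(E|M_i)
= 0.1842*0.04 + 0.2632*0.12 + 0.2105*0.03 + 0.0789*0.1 + 0.2632*0.1
= 0.0795

0.0795


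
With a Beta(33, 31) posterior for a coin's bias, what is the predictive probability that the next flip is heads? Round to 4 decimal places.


The predictive probability equals the posterior mean.
P(next = heads) = alpha / (alpha + beta)
= 33 / 64 = 0.5156

0.5156


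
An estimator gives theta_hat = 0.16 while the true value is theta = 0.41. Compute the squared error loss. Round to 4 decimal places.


The squared error loss is (theta_hat - theta)^2
= (0.16 - 0.41)^2
= (-0.25)^2 = 0.0625

0.0625


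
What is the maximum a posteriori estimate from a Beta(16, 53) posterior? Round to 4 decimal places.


The MAP estimate equals the mode of the distribution.
Mode of Beta(a,b) = (a-1)/(a+b-2)
= 15/67
= 0.2239

0.2239


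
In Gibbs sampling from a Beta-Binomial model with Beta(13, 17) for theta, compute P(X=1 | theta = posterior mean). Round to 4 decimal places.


Posterior mean = alpha/(alpha+beta) = 13/30 = 0.4333
P(X=1|theta=mean) = theta = 0.4333

0.4333


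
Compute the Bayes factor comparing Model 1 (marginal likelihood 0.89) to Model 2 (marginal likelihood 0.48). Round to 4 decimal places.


BF12 = marginal likelihood of M1 / marginal likelihood of M2
= 0.89/0.48
= 1.8542

1.8542


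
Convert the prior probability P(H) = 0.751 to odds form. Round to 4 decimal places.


P(not H) = 1 - 0.751 = 0.249
Odds = 0.751 / 0.249 = 3.0161

3.0161


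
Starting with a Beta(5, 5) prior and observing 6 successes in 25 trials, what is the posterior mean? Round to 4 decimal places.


Posterior parameters: alpha = 5 + 6 = 11
beta = 5 + 19 = 24
Posterior mean = alpha / (alpha + beta) = 11 / 35
= 0.3143

0.3143


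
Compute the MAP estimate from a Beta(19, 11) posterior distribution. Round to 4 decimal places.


MAP = mode of Beta distribution
= (alpha - 1)/(alpha + beta - 2)
= (19-1)/(19+11-2)
= 18/28 = 0.6429

0.6429


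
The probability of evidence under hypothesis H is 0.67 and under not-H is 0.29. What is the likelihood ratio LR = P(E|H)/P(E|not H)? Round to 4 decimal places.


LR = 0.67 / 0.29
= 2.3103

2.3103


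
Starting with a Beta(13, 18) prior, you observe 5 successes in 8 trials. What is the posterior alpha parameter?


For a Beta-Binomial conjugate model:
Posterior alpha = prior alpha + number of successes
= 13 + 5 = 18

18


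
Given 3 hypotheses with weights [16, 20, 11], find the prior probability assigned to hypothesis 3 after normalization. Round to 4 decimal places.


To normalize, divide each weight by the sum of all weights.
Sum = 47
Prior(H3) = 11/47 = 0.234

0.234


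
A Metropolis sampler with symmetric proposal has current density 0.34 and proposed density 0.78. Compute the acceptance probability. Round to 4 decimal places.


For symmetric proposals, acceptance = min(1, pi(x*)/pi(x))
= min(1, 0.78/0.34)
= min(1, 2.2941) = 1.0

1.0


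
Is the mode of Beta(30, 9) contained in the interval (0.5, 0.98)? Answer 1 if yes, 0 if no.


Mode = (a-1)/(a+b-2) = 29/37 = 0.7838
Interval: (0.5, 0.98)
Contains mode? 1

1


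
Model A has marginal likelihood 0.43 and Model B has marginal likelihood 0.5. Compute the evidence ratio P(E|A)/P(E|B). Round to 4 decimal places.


Evidence ratio = P(E|A) / P(E|B)
= 0.43 / 0.5
= 0.86

0.86


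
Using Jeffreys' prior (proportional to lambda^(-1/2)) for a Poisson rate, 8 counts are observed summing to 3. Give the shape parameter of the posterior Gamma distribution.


Conjugate update: Gamma(prior_shape + S, prior_rate + n).
Prior shape = 0.5, prior rate = 0.
Posterior shape = 0.5 + S = 0.5 + 3 = 3.5

3.5


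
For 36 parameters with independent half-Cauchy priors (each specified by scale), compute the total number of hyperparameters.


A half-Cauchy prior has 1 hyperparameter per parameter.
Total = 36 * 1 = 36

36


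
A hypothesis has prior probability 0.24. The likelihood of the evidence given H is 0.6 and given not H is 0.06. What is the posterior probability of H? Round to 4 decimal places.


Using Bayes' theorem:
P(E) = 0.24 * 0.6 + 0.76 * 0.06
P(E) = 0.1896
P(H|E) = (0.24 * 0.6) / 0.1896 = 0.7595

0.7595


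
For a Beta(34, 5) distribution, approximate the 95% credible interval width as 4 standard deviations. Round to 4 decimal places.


Variance of Beta(a,b) = ab / ((a+b)^2 * (a+b+1))
= 34*5 / ((39)^2 * 40)
= 0.0028
SD = sqrt(0.0028) = 0.0529
Width = 4 * SD = 0.2114

0.2114


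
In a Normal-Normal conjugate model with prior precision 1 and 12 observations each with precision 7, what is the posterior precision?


Posterior precision = prior precision + n * observation precision
= 1 + 12 * 7
= 1 + 84 = 85

85


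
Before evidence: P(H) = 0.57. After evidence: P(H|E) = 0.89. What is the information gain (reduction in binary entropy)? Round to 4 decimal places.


Prior entropy = 0.9858
Posterior entropy = 0.4999
Information gain = 0.9858 - 0.4999 = 0.4859

0.4859


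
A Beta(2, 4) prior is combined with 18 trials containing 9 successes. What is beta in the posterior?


In conjugate updating:
beta_posterior = beta_prior + (n - k)
= 4 + (18 - 9)
= 4 + 9 = 13

13


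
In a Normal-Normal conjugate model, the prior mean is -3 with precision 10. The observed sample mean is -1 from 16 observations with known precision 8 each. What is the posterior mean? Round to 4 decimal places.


Posterior precision = tau0 + n*tau = 10 + 16*8 = 138
Posterior mean = (tau0*mu0 + n*tau*xbar) / posterior_precision
= (10*-3 + 16*8*-1) / 138
= -158 / 138 = -1.1449

-1.1449


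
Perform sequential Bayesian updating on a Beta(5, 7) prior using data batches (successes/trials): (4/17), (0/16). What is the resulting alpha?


Accumulate successes: 4
Posterior alpha = prior alpha + sum of successes
= 5 + 4 = 9

9


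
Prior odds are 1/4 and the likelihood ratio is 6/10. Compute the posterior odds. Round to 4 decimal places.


Posterior odds = prior odds * likelihood ratio
= (1/4) * (6/10)
= 6 / 40
= 0.15

0.15


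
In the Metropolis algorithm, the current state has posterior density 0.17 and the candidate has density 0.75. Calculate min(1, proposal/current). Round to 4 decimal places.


Ratio = 0.75/0.17 = 4.4118
Acceptance probability = min(1, 4.4118)
= 1.0

1.0


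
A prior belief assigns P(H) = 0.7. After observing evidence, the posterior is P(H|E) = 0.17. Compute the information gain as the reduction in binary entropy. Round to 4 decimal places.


H(prior) = -0.7*log2(0.7) - 0.3*log2(0.3)
= 0.8813
H(post) = -0.17*log2(0.17) - 0.83*log2(0.83)
= 0.6577
IG = 0.8813 - 0.6577 = 0.2236

0.2236


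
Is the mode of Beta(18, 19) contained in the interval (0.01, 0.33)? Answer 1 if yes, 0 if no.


Mode = (a-1)/(a+b-2) = 17/35 = 0.4857
Interval: (0.01, 0.33)
Contains mode? 0

0


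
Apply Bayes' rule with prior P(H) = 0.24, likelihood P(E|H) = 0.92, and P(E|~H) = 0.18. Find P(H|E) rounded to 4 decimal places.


Step 1: Compute marginal P(E) = P(E|H)P(H) + P(E|~H)P(~H)
= 0.92*0.24 + 0.18*0.76 = 0.3576
Step 2: P(H|E) = P(E|H)P(H)/P(E) = 0.2208/0.3576
= 0.6174

0.6174


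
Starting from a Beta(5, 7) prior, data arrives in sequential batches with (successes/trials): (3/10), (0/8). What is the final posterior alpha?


In sequential Bayesian updating, we sum all successes.
Total successes = 3
Final alpha = 5 + 3 = 8

8


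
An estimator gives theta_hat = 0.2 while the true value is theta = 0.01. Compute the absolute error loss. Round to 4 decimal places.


The absolute error loss is |theta_hat - theta|
= |0.2 - 0.01|
= 0.19

0.19


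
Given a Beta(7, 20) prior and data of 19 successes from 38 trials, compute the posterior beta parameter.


Number of failures = 38 - 19 = 19
Posterior beta = 20 + 19 = 39

39


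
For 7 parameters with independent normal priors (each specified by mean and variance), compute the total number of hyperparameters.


A normal prior has 2 hyperparameters per parameter.
Total = 7 * 2 = 14

14


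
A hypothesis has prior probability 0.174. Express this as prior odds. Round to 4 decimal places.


Odds = P(H) / P(not H) = 0.174 / 0.826
= 0.2107

0.2107


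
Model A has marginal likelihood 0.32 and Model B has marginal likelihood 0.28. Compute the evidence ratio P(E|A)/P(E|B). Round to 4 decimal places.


Evidence ratio = P(E|A) / P(E|B)
= 0.32 / 0.28
= 1.1429

1.1429


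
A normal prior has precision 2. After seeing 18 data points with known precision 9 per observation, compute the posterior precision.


In the conjugate normal model, precisions add:
tau_posterior = tau_prior + n * tau_data
= 2 + 18*9 = 164

164


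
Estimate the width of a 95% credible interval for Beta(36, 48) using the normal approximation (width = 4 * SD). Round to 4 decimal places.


For Beta(a,b): Var = ab/((a+b)^2(a+b+1))
Var = 0.0029, SD = 0.0537
Approximate 95% CI width = 4 * 0.0537 = 0.2147

0.2147


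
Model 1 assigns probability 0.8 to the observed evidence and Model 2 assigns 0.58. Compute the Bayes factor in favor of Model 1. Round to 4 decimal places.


BF = P(data|M1) / P(data|M2)
= 0.8 / 0.58 = 1.3793

1.3793


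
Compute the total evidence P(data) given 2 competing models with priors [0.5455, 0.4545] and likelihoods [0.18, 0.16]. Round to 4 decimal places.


Marginal likelihood = sum P(model_i) * P(data|model_i)
Model 1: 0.5455 * 0.18 = 0.0982
Model 2: 0.4545 * 0.16 = 0.0727
Total = 0.1709

0.1709


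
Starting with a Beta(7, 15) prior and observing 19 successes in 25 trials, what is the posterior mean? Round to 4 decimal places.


Posterior parameters: alpha = 7 + 19 = 26
beta = 15 + 6 = 21
Posterior mean = alpha / (alpha + beta) = 26 / 47
= 0.5532

0.5532


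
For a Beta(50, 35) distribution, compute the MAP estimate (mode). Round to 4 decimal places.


MAP = mode = (a-1)/(a+b-2)
= (50-1)/(50+35-2)
= 49/83 = 0.5904

0.5904


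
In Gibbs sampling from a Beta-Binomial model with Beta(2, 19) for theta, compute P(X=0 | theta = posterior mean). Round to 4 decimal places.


Posterior mean = alpha/(alpha+beta) = 2/21 = 0.0952
P(X=0|theta=mean) = 1 - theta = 0.9048

0.9048


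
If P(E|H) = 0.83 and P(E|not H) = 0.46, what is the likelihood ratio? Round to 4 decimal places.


Likelihood ratio = P(E|H) / P(E|not H)
= 0.83 / 0.46
= 1.8043

1.8043


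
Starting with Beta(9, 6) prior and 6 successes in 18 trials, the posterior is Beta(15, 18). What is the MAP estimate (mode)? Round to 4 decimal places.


The mode of Beta(a, b) when a > 1 and b > 1 is (a-1)/(a+b-2)
= (15 - 1) / (15 + 18 - 2)
= 14 / 31
= 0.4516

0.4516


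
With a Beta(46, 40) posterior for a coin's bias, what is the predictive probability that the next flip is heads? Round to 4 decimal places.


The predictive probability equals the posterior mean.
P(next = heads) = alpha / (alpha + beta)
= 46 / 86 = 0.5349

0.5349


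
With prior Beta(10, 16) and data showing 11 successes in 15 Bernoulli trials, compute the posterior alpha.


Conjugate update: alpha_posterior = alpha_prior + k
= 10 + 11 = 21

21


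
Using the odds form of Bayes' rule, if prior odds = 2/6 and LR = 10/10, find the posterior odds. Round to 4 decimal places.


Bayes' rule in odds form: posterior odds = prior odds * LR
= (2 * 10) / (6 * 10)
= 20/60 = 0.3333

0.3333


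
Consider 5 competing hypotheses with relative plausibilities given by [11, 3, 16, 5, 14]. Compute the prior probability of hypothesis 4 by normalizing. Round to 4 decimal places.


Sum of weights = 11 + 3 + 16 + 5 + 14 = 49
Normalized prior for H4 = 5 / 49
= 0.102

0.102


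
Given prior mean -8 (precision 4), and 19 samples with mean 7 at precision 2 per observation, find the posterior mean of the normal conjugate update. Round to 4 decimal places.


The posterior mean is a precision-weighted average of prior and data.
Post. prec. = 4 + 38 = 42
Post. mean = (-32 + 266)/42 = 234/42 = 5.5714

5.5714


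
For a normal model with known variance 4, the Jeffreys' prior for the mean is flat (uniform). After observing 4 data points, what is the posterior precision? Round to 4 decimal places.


Jeffreys' prior for normal mean (known variance) is flat.
Prior precision = 0.
Posterior precision = prior_prec + n/sigma^2 = 0 + 4/4
= 1.0

1.0


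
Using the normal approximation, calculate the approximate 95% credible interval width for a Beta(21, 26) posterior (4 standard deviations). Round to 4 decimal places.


Var(Beta) = 21*26/(47^2 * 48) = 0.0051
SD = 0.0718
Width ~ 4*SD = 0.287

0.287


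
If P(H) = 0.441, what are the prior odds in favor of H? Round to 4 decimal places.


Prior odds = P(H) / (1 - P(H))
= 0.441 / 0.559
= 0.7889

0.7889


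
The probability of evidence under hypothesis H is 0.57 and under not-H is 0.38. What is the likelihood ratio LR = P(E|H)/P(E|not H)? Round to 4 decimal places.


LR = 0.57 / 0.38
= 1.5

1.5


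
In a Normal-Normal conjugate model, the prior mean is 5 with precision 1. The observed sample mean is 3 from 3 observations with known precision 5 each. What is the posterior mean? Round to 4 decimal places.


Posterior precision = tau0 + n*tau = 1 + 3*5 = 16
Posterior mean = (tau0*mu0 + n*tau*xbar) / posterior_precision
= (1*5 + 3*5*3) / 16
= 50 / 16 = 3.125

3.125


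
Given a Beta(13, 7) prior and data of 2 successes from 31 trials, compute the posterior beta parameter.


Number of failures = 31 - 2 = 29
Posterior beta = 7 + 29 = 36

36


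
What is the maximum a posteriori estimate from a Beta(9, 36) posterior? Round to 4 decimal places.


The MAP estimate equals the mode of the distribution.
Mode of Beta(a,b) = (a-1)/(a+b-2)
= 8/43
= 0.186

0.186


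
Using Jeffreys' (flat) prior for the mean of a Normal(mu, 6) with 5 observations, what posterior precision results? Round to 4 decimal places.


Flat prior means prior precision is 0.
Posterior precision = n / sigma^2 = 5/6 = 0.8333

0.8333


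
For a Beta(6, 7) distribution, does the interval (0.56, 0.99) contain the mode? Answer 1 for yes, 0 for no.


Mode of Beta(a,b) = (a-1)/(a+b-2)
= (6-1)/(6+7-2) = 0.4545
Check: 0.56 <= 0.4545 <= 0.99?
Result: 0

0


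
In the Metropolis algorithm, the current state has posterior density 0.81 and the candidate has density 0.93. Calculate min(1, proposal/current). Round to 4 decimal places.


Ratio = 0.93/0.81 = 1.1481
Acceptance probability = min(1, 1.1481)
= 1.0

1.0


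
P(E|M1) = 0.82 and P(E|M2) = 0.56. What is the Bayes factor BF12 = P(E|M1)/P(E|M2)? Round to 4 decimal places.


Bayes factor BF12 = P(E|M1) / P(E|M2)
= 0.82 / 0.56
= 1.4643

1.4643


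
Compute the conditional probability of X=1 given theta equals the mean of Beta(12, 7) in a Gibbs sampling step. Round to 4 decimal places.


Mean of Beta(12, 7) = 0.6316
P(X=1 | theta=0.6316) = 0.6316

0.6316


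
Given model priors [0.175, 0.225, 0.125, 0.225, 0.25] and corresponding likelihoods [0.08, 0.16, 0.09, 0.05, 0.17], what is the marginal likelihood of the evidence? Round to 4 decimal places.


P(E) = sum_i P(M_i) P(E|M_i)
= 0.014 + 0.036 + 0.0112 + 0.0113 + 0.0425
= 0.115

0.115


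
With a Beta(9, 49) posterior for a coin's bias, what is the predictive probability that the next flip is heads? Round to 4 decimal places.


The predictive probability equals the posterior mean.
P(next = heads) = alpha / (alpha + beta)
= 9 / 58 = 0.1552

0.1552


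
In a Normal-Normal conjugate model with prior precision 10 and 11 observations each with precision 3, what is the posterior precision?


Posterior precision = prior precision + n * observation precision
= 10 + 11 * 3
= 10 + 33 = 43

43


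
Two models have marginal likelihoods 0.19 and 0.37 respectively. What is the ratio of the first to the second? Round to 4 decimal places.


Evidence ratio = 0.19 / 0.37
= 0.5135

0.5135


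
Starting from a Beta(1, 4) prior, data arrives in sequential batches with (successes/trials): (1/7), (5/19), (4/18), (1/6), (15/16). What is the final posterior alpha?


In sequential Bayesian updating, we sum all successes.
Total successes = 26
Final alpha = 1 + 26 = 27

27


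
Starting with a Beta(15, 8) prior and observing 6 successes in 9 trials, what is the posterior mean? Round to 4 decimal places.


Posterior parameters: alpha = 15 + 6 = 21
beta = 8 + 3 = 11
Posterior mean = alpha / (alpha + beta) = 21 / 32
= 0.6562

0.6562


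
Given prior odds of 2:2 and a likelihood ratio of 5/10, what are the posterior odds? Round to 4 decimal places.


Posterior odds = prior odds * LR
Prior odds = 2/2 = 1.0
LR = 5/10 = 0.5
Posterior odds = 1.0 * 0.5 = 0.5

0.5


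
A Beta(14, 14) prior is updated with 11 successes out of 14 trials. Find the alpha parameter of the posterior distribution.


In the Beta-Binomial conjugate update:
alpha_post = alpha_prior + successes
= 14 + 11
= 25

25


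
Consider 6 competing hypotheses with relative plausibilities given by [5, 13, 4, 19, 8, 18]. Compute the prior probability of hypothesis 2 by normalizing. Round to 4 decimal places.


Sum of weights = 5 + 13 + 4 + 19 + 8 + 18 = 67
Normalized prior for H2 = 13 / 67
= 0.194

0.194


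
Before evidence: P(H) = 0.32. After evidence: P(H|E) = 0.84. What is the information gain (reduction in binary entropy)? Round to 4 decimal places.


Prior entropy = 0.9044
Posterior entropy = 0.6343
Information gain = 0.9044 - 0.6343 = 0.2701

0.2701


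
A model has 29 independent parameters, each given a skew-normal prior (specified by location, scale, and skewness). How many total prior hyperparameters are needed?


Each skew-normal prior needs 3 hyperparameters (location, scale, and skewness).
Total = 3 * 29 = 87

87


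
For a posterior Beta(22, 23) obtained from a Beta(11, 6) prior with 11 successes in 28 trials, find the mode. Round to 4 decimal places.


Mode = (alpha - 1) / (alpha + beta - 2)
= 21 / 43
= 0.4884

0.4884


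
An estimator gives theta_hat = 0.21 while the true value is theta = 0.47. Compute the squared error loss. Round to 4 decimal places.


The squared error loss is (theta_hat - theta)^2
= (0.21 - 0.47)^2
= (-0.26)^2 = 0.0676

0.0676


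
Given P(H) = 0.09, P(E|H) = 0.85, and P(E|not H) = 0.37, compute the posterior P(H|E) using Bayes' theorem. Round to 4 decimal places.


By Bayes' theorem: P(H|E) = P(E|H)*P(H) / P(E)
P(E) = P(E|H)*P(H) + P(E|not H)*P(not H)
P(E) = 0.85*0.09 + 0.37*0.91 = 0.4132
P(H|E) = 0.85*0.09 / 0.4132 = 0.1851

0.1851


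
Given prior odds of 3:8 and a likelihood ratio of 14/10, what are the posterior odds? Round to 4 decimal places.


Posterior odds = prior odds * LR
Prior odds = 3/8 = 0.375
LR = 14/10 = 1.4
Posterior odds = 0.375 * 1.4 = 0.525

0.525


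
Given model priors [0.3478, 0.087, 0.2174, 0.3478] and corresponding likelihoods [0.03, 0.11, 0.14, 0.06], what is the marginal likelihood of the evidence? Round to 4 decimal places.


P(E) = sum_i P(M_i) P(E|M_i)
= 0.0104 + 0.0096 + 0.0304 + 0.0209
= 0.0713

0.0713


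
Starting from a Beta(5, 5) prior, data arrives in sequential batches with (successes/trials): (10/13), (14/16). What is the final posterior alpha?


In sequential Bayesian updating, we sum all successes.
Total successes = 24
Final alpha = 5 + 24 = 29

29
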